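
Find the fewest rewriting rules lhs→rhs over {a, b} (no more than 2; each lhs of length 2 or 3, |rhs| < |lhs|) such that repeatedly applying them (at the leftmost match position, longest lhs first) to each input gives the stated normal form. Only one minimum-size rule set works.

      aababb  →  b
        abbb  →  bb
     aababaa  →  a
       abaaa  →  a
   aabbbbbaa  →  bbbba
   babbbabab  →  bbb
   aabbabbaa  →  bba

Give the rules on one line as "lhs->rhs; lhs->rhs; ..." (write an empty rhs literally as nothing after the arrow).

aa->a; ab->

  | aababb => ababb => abb => b
  | abbb => bb
  | aababaa => ababaa => abaa => aa => a
  | abaaa => aaa => aa => a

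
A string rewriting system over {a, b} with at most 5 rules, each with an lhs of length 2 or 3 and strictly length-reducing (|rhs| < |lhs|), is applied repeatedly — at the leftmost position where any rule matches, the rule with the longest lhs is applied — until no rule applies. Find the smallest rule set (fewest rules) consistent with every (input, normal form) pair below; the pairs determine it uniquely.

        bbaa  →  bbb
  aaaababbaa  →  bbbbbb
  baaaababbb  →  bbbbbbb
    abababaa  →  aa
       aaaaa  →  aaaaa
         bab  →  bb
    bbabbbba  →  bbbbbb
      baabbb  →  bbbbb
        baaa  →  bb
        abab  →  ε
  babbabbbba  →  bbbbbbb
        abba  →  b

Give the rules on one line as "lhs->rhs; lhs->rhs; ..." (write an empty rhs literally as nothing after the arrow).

  | bbaa => bbb
  | aaaababbaa => aabbabbaa => bbbabbaa => bbbbbaa => bbbbbb
  | baaaababbb => bbaababbb => bbbbabbb => bbbbbbb
  | abababaa => ababaa => abaa => aa

aab->bb; ab->; ba->b; baa->bb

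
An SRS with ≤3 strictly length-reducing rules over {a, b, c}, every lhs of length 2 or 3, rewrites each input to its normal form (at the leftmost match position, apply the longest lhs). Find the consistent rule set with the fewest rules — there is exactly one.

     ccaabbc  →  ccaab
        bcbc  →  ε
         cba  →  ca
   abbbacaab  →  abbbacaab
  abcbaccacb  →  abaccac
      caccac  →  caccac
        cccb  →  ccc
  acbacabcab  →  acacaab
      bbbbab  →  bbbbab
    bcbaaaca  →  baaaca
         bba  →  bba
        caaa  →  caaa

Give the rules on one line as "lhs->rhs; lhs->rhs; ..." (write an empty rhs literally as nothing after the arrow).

  | ccaabbc => ccaab
  | bcbc => bc => ε
  | cba => ca
  | abbbacaab

bc->; cb->c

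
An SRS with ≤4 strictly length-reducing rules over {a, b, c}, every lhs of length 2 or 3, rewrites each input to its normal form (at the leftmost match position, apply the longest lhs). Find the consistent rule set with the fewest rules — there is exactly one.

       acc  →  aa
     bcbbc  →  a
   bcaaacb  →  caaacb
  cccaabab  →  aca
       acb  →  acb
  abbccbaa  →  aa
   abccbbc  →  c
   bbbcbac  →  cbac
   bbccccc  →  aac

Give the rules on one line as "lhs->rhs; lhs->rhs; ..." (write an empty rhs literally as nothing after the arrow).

ab->; bc->c; cc->a

  | acc => aa
  | bcbbc => cbbc => cbc => cc => a
  | bcaaacb => caaacb
  | cccaabab => acaabab => acaab => aca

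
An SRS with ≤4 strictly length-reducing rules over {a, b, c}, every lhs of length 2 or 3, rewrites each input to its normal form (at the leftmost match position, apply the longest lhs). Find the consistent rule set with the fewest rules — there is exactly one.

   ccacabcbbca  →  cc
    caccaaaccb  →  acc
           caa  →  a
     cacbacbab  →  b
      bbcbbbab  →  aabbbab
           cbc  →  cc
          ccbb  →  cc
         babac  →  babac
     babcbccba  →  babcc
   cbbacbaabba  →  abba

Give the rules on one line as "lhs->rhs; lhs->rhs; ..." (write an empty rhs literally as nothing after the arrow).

  | ccacabcbbca => ccabcbbca => cbcbbca => ccbbca => ccbca => ccca => cc
  | caccaaaccb => ccaaaccb => caaccb => accb => acc
  | caa => a
  | cacbacbab => cbacbab => cacbab => cbab => cab => b

bbc->aa; ca->; cb->c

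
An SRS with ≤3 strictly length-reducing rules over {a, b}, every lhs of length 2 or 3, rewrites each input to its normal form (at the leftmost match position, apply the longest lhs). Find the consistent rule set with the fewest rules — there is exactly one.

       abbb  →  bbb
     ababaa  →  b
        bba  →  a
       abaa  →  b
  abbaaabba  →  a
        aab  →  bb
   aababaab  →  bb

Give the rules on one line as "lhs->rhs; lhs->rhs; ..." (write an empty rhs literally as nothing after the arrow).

  | abbb => bbb
  | ababaa => babaa => abaa => baa => aa => b
  | bba => ba => a
  | abaa => baa => aa => b

aa->b; ab->b; ba->a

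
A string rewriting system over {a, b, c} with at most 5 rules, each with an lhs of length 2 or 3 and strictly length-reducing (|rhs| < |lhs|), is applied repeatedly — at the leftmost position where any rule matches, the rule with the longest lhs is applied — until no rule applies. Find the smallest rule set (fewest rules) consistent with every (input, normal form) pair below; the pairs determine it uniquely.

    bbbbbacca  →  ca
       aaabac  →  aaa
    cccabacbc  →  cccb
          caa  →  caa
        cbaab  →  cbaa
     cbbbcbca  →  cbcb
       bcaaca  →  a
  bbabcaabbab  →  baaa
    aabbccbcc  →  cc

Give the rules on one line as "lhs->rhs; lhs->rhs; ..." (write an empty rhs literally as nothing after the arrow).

  | bbbbbacca => bbbacca => bacca => bbca => ca
  | aaabac => aaaac => aaab => aaa
  | cccabacbc => cccaacbc => cccabbc => cccabc => cccac => cccb
  | caa

ab->a; ac->b; bb->; bca->b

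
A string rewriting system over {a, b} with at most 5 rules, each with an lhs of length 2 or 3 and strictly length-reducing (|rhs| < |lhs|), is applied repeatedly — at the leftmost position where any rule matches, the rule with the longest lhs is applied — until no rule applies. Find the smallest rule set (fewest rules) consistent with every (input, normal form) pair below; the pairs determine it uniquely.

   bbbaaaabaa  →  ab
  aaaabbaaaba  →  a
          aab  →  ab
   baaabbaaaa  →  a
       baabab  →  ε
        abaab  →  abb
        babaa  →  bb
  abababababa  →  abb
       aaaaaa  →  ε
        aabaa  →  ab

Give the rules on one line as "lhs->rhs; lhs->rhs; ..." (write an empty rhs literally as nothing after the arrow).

aa->a; aaa->; ba->b; bbb->

  | bbbaaaabaa => aaaabaa => abaa => aba => ab
  | aaaabbaaaba => abbaaaba => abbaaba => abbaba => abbba => aa => a
  | aab => ab
  | baaabbaaaa => baabbaaaa => babbaaaa => bbbaaaa => aaaa => a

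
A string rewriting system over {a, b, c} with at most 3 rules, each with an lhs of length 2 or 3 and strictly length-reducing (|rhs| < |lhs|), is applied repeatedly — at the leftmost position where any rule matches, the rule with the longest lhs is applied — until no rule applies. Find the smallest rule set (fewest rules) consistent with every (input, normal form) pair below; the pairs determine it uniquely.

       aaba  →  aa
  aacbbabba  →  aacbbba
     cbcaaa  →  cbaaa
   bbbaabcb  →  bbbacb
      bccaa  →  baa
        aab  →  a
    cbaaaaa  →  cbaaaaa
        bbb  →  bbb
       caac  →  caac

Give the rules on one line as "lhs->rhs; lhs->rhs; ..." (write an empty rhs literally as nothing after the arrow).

  | aaba => aa
  | aacbbabba => aacbbba
  | cbcaaa => cbaaa
  | bbbaabcb => bbbacb

ab->; bc->b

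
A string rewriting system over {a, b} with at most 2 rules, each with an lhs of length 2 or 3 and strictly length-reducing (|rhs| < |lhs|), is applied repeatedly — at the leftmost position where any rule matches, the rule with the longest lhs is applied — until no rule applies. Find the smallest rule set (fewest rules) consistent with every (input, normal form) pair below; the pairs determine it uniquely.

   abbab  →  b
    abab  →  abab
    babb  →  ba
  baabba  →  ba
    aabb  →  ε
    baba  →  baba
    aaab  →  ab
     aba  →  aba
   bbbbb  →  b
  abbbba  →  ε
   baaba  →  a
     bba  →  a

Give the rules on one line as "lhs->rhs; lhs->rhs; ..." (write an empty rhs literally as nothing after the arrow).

  | abbab => aab => b
  | abab
  | babb => ba
  | baabba => bbba => ba

aa->; bb->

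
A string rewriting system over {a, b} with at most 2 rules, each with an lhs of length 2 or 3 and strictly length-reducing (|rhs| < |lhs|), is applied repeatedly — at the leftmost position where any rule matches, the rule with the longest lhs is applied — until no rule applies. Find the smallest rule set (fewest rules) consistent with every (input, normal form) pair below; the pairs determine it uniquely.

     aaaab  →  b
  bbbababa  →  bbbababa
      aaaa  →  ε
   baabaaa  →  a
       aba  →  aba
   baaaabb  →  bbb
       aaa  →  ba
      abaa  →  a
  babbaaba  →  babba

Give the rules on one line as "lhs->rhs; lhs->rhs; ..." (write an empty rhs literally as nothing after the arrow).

aa->b; baa->

  | aaaab => baab => b
  | bbbababa
  | aaaa => baa => ε
  | baabaaa => baaa => a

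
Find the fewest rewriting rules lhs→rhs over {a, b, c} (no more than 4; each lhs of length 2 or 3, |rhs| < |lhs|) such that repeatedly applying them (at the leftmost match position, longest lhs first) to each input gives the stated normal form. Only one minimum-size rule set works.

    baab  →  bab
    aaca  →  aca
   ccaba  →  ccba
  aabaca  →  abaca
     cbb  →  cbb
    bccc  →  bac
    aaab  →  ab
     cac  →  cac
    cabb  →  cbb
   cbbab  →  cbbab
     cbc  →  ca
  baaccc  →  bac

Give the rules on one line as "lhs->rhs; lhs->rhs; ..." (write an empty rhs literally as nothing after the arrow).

aa->a; cab->cb; cbc->ca; ccc->ac

  | baab => bab
  | aaca => aca
  | ccaba => ccba
  | aabaca => abaca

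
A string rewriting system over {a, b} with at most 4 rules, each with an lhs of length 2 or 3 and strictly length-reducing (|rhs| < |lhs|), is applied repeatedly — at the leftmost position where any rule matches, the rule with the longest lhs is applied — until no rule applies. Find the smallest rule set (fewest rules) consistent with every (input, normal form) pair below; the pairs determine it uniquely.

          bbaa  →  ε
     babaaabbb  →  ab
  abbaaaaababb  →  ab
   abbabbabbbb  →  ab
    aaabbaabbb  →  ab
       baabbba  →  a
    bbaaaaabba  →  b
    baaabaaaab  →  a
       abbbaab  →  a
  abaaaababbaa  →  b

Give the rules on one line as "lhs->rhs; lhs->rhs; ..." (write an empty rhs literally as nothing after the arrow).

  | bbaa => aaa => ba => ε
  | babaaabbb => baaabbb => aabbb => bbbb => abb => ab
  | abbaaaaababb => abaaaaababb => aaaaababb => baaababb => aababb => bbabb => aabb => bbb => ab
  | abbabbabbbb => ababbabbbb => abbabbbb => ababbbb => abbbb => abbb => abb => ab

aa->b; abb->ab; ba->; bb->a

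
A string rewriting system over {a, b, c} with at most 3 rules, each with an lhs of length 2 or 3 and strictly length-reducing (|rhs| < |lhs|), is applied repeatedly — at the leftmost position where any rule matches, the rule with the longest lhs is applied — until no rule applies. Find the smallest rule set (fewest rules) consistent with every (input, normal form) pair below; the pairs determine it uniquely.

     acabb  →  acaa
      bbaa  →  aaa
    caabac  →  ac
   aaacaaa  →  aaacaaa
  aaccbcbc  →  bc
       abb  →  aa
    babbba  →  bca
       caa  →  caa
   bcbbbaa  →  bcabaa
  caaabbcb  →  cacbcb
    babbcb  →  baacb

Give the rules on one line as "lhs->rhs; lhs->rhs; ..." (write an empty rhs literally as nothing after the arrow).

  | acabb => acaa
  | bbaa => aaa
  | caabac => ccac => ac
  | aaacaaa

aab->c; bb->a; cc->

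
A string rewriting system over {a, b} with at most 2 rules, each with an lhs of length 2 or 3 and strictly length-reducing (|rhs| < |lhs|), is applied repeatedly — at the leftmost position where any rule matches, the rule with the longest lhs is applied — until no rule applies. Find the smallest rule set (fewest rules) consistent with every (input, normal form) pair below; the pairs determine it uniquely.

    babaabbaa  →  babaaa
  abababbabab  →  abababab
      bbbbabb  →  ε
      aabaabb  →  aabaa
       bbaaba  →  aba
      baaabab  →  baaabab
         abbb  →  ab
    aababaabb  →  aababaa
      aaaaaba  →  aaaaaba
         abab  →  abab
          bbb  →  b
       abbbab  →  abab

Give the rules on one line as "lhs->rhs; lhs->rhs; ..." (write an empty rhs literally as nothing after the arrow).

  | babaabbaa => babaaa
  | abababbabab => abababab
  | bbbbabb => bbabb => bb => ε
  | aabaabb => aabaa

bb->; bba->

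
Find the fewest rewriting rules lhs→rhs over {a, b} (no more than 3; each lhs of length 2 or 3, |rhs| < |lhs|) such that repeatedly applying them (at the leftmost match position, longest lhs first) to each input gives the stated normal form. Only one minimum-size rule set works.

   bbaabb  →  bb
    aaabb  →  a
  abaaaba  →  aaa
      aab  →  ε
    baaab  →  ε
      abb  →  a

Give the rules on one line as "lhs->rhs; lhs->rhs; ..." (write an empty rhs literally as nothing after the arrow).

  | bbaabb => babb => bb
  | aaabb => ab => a
  | abaaaba => aaaaba => aaa
  | aab => ε

aab->; ab->a; ba->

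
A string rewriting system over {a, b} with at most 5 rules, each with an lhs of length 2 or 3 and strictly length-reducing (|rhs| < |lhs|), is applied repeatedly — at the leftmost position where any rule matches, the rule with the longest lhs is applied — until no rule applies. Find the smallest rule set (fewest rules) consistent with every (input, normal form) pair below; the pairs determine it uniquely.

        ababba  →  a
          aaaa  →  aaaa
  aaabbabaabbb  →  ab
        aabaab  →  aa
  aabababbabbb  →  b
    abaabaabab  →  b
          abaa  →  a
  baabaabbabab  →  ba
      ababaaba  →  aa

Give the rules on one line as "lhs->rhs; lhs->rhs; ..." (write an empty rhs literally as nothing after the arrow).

  | ababba => bbbba => bbba => bba => a
  | aaaa
  | aaabbabaabbb => aababaabbb => aabaabbb => aaabbb => aabb => ab
  | aabaab => aaab => aa

aab->a; aba->bb; bb->b; bba->a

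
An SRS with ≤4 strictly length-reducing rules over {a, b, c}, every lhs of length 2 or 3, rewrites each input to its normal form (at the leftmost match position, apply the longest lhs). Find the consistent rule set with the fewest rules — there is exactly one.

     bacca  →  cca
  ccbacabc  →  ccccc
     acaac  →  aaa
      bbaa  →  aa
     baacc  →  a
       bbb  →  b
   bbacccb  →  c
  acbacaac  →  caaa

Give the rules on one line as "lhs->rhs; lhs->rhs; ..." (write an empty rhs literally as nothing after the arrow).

ab->c; ac->a; ba->; bb->

  | bacca => cca
  | ccbacabc => cccabc => ccccc
  | acaac => aaac => aaa
  | bbaa => aa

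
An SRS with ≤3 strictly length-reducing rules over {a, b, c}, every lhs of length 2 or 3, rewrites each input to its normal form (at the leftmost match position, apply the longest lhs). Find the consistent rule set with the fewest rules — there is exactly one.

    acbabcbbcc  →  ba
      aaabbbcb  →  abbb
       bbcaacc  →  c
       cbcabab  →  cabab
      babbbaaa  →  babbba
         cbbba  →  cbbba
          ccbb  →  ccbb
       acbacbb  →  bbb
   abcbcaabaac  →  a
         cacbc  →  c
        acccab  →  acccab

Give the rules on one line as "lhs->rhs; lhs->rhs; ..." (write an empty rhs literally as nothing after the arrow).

aa->; acb->b; bc->

  | acbabcbbcc => babcbbcc => babbcc => babc => ba
  | aaabbbcb => abbbcb => abbb
  | bbcaacc => baacc => bcc => c
  | cbcabab => cabab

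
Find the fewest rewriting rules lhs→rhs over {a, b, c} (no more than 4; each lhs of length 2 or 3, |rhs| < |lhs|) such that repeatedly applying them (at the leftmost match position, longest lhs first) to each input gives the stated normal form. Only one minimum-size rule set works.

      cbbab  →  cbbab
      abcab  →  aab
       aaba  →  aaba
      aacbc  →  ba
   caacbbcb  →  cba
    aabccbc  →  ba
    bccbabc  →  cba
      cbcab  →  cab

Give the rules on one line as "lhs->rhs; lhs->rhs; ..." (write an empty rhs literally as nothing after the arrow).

  | cbbab
  | abcab => aab
  | aaba
  | aacbc => babc => ba

aac->ba; bc->; bcb->c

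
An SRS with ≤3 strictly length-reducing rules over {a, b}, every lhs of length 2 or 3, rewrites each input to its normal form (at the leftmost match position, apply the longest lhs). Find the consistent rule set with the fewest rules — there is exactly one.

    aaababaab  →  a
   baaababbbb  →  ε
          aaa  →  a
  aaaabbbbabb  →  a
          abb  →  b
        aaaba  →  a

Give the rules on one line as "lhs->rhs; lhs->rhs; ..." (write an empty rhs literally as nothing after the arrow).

  | aaababaab => ababaab => abaab => aab => a
  | baaababbbb => bababbbb => babbbb => bbbb => ab => ε
  | aaa => a
  | aaaabbbbabb => aabbbbabb => abbbabb => bbabb => bbb => a

aaa->a; ab->; bbb->a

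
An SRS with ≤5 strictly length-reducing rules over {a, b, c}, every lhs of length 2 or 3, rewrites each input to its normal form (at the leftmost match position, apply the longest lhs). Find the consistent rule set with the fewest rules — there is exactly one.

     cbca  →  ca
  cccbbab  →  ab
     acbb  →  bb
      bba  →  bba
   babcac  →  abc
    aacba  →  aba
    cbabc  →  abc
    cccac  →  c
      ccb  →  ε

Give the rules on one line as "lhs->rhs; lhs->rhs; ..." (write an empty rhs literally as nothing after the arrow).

  | cbca => ca
  | cccbbab => ccbbab => cbbab => bab => ab
  | acbb => bb
  | bba

ac->; bab->ab; cb->; cc->c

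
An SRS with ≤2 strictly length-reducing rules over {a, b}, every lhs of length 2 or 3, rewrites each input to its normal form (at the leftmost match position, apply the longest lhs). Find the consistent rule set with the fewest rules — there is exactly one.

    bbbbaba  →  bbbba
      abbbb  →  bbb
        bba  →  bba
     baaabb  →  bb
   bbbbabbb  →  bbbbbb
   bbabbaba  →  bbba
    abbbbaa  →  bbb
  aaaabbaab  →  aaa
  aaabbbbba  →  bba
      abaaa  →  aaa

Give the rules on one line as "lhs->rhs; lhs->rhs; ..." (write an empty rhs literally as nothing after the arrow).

ab->; baa->b

  | bbbbaba => bbbba
  | abbbb => bbb
  | bba
  | baaabb => babb => bb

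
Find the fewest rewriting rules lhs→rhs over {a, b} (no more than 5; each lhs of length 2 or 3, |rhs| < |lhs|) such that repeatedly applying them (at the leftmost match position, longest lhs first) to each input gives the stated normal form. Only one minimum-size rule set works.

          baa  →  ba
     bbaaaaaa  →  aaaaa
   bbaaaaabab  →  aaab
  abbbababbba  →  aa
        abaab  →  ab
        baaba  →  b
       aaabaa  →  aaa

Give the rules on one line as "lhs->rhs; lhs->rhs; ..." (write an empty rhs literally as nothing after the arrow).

  | baa => ba
  | bbaaaaaa => aaaaa
  | bbaaaaabab => aaaabab => aaab
  | abbbababbba => aababbba => abbba => aa

aba->; baa->ba; bba->; bbb->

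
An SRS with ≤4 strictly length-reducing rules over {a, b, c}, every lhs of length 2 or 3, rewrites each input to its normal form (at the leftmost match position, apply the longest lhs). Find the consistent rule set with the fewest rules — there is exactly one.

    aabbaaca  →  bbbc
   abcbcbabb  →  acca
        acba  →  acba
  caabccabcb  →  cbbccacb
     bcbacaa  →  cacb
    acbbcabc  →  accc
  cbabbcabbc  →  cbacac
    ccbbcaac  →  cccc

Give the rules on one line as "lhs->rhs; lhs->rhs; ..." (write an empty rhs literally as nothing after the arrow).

  | aabbaaca => bbbaaca => bbbbca => bbbc
  | abcbcbabb => acbcbabb => accabb => accab => acca
  | acba
  | caabccabcb => cbbccabcb => cbbccacb

aa->b; ab->a; bca->c; bcb->c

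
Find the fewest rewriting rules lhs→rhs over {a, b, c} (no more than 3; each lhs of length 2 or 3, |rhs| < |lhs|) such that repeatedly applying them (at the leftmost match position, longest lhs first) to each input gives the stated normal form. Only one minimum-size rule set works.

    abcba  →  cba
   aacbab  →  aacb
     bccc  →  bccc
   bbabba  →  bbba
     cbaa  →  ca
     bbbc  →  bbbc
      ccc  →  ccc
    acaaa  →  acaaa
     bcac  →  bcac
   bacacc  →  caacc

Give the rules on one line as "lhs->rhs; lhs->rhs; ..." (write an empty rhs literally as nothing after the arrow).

ab->; baa->a; bac->ca

  | abcba => cba
  | aacbab => aacb
  | bccc
  | bbabba => bbba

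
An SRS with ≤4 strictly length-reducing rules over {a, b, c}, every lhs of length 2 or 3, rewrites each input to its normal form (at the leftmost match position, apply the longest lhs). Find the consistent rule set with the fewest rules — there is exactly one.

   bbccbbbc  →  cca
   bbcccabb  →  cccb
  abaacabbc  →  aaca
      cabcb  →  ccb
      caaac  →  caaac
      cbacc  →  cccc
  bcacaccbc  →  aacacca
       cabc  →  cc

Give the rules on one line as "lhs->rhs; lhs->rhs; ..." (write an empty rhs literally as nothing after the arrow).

ab->; ba->c; bc->a

  | bbccbbbc => bacbbbc => ccbbbc => ccbba => ccbc => cca
  | bbcccabb => baccabb => cccabb => cccb
  | abaacabbc => aacabbc => aacbc => aaca
  | cabcb => ccb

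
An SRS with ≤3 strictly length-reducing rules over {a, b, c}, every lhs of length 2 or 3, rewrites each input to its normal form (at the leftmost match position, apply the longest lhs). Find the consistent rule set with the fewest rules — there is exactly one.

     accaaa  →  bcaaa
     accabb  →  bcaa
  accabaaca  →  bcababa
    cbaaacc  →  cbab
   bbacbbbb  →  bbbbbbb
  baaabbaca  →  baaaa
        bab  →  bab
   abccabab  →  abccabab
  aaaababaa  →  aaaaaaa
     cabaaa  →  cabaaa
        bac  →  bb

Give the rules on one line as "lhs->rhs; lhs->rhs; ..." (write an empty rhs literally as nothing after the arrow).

aab->aa; abb->aa; ac->b

  | accaaa => bcaaa
  | accabb => bcabb => bcaa
  | accabaaca => bcabaaca => bcababa
  | cbaaacc => cbaabc => cbaac => cbab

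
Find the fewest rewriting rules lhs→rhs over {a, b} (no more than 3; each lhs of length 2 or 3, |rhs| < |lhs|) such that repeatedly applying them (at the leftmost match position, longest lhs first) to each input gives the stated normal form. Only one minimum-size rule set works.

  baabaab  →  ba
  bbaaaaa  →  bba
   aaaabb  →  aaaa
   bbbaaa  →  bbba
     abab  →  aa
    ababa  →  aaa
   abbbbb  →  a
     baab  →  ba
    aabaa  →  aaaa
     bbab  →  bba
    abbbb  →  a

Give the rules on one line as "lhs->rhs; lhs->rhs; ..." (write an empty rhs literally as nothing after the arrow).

  | baabaab => babaab => baaab => baab => bab => ba
  | bbaaaaa => bbaaaa => bbaaa => bbaa => bba
  | aaaabb => aaaab => aaaa
  | bbbaaa => bbbaa => bbba

ab->a; baa->ba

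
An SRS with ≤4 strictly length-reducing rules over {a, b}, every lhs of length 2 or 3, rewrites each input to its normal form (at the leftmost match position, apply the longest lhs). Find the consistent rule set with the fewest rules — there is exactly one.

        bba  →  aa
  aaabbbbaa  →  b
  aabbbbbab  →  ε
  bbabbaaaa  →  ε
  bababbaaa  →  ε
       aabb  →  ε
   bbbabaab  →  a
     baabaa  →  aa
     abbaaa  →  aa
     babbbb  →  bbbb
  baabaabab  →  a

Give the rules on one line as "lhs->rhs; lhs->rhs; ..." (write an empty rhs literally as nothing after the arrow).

aaa->b; ab->; ba->; bba->aa

  | bba => aa
  | aaabbbbaa => bbbbbaa => bbbaaa => baaaa => aaa => b
  | aabbbbbab => abbbbab => bbbab => baab => ab => ε
  | bbabbaaaa => aabbaaaa => abaaaa => aaaa => ba => ε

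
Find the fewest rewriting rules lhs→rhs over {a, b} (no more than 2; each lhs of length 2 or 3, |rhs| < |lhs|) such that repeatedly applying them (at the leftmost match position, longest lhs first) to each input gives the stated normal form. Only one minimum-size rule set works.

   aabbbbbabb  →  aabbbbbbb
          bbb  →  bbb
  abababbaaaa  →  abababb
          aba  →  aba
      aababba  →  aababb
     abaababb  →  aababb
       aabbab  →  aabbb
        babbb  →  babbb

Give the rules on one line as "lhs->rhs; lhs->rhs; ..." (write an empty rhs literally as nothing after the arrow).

baa->a; bba->bb

  | aabbbbbabb => aabbbbbbb
  | bbb
  | abababbaaaa => abababbaaa => abababbaa => abababba => abababb
  | aba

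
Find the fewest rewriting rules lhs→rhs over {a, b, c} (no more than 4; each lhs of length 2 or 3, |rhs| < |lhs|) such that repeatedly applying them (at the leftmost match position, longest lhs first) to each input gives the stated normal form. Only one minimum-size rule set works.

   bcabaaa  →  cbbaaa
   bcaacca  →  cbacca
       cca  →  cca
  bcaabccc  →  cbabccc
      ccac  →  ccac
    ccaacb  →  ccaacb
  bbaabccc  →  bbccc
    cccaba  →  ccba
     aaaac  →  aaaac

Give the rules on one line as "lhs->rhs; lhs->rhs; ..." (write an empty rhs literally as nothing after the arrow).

  | bcabaaa => cbbaaa
  | bcaacca => cbacca
  | cca
  | bcaabccc => cbabccc

aab->; bca->cb; cab->b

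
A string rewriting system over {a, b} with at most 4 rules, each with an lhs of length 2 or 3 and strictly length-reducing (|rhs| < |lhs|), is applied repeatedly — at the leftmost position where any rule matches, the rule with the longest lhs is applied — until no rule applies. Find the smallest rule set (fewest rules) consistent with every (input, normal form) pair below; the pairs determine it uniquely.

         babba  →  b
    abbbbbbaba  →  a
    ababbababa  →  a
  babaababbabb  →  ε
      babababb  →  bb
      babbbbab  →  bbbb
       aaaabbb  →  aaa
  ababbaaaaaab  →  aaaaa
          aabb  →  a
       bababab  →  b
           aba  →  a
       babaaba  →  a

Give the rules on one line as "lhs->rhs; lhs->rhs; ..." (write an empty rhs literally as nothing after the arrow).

  | babba => bba => b
  | abbbbbbaba => abbbbbaba => abbbbaba => abbbaba => abbaba => ababa => aba => a
  | ababbababa => abbababa => abababa => ababa => aba => a
  | babaababbabb => baababbabb => ababbabb => abbabb => ababb => abb => ab => ε

ab->; abb->ab; ba->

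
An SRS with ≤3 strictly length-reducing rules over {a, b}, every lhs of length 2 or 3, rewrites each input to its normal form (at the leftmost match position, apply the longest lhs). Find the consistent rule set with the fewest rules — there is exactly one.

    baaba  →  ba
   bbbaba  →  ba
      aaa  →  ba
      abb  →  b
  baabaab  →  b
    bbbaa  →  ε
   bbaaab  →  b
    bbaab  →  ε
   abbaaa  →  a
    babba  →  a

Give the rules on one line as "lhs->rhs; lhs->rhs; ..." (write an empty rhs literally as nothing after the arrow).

aa->b; ab->; bb->

  | baaba => bbba => ba
  | bbbaba => baba => ba
  | aaa => ba
  | abb => b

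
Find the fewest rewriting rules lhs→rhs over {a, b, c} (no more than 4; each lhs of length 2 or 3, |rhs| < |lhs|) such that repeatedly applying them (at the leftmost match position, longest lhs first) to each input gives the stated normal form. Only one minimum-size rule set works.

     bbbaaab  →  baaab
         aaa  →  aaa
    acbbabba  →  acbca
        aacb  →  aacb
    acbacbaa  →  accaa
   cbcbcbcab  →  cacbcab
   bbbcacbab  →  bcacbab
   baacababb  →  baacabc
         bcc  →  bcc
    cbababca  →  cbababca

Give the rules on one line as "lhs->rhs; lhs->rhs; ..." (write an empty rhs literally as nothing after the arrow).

  | bbbaaab => bbaaab => baaab
  | aaa
  | acbbabba => acbabba => acbca
  | aacb

abb->c; bac->ab; bb->b; bcb->a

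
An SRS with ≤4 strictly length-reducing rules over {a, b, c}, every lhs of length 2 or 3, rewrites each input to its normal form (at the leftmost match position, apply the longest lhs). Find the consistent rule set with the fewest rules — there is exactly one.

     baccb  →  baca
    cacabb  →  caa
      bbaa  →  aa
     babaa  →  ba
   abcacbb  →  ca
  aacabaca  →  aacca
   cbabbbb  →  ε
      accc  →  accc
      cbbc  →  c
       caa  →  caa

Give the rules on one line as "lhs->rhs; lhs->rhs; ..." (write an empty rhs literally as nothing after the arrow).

ab->; aba->; bb->; cb->a

  | baccb => baca
  | cacabb => cacb => caa
  | bbaa => aa
  | babaa => ba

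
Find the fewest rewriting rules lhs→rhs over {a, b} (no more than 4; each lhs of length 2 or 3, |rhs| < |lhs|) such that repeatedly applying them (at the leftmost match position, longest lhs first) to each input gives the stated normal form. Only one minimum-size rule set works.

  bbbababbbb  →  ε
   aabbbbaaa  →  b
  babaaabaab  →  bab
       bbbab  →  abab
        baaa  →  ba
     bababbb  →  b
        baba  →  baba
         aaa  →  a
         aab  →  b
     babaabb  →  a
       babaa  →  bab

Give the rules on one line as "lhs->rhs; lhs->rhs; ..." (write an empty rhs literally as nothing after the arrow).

aa->; bb->a; bba->ab

  | bbbababbbb => abababbbb => ababaabb => ababbb => abaab => abb => aa => ε
  | aabbbbaaa => bbbbaaa => abbaaa => aabaa => baa => b
  | babaaabaab => bababaab => bababb => babaa => bab
  | bbbab => abab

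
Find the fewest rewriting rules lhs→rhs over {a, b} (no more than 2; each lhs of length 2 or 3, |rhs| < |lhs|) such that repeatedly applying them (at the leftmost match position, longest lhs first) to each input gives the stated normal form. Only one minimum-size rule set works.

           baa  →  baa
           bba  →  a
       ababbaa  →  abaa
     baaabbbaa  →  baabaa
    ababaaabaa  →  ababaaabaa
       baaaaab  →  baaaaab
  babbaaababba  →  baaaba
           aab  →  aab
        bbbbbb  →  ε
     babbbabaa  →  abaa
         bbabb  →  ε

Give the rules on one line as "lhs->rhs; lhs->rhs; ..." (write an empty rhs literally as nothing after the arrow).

  | baa
  | bba => a
  | ababbaa => abaa
  | baaabbbaa => baabaa

abb->; bb->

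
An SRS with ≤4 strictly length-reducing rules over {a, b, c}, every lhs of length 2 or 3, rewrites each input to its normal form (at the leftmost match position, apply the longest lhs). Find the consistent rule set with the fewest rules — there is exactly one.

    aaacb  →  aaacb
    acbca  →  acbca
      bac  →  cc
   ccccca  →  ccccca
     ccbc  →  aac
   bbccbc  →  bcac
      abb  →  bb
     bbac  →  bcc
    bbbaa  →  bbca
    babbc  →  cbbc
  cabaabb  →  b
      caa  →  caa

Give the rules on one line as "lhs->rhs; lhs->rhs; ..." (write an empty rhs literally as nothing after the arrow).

ab->b; ba->c; ccb->aa

  | aaacb
  | acbca
  | bac => cc
  | ccccca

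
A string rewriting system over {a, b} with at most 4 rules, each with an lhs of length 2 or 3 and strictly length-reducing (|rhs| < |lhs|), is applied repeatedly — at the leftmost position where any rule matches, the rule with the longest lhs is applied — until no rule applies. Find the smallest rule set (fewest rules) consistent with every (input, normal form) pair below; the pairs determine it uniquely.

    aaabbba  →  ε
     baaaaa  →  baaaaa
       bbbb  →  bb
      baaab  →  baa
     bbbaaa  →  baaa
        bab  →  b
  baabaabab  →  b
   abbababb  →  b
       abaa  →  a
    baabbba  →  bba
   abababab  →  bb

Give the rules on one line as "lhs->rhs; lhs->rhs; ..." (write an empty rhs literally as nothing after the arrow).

  | aaabbba => aabba => aba => ε
  | baaaaa
  | bbbb => bb
  | baaab => baa

ab->; aba->; bbb->b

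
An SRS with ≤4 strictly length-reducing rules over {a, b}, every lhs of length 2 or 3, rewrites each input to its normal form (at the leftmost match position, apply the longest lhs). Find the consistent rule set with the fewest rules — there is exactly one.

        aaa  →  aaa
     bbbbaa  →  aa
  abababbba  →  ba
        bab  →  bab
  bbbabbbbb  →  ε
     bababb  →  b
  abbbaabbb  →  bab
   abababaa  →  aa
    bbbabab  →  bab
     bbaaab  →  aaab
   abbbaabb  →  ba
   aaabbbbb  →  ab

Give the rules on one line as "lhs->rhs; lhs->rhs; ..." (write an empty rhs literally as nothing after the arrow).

aba->a; abb->; bb->

  | aaa
  | bbbbaa => bbaa => aa
  | abababbba => ababbba => abbba => ba
  | bab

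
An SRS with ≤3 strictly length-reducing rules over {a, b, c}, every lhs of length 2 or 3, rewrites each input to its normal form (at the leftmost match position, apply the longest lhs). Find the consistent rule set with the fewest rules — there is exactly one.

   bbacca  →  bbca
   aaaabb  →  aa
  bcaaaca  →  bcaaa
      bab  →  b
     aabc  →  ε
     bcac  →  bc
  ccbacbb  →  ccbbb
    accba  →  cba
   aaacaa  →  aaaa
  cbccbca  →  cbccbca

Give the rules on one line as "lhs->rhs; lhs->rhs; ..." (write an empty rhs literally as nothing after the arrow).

ab->; ac->

  | bbacca => bbca
  | aaaabb => aaab => aa
  | bcaaaca => bcaaa
  | bab => b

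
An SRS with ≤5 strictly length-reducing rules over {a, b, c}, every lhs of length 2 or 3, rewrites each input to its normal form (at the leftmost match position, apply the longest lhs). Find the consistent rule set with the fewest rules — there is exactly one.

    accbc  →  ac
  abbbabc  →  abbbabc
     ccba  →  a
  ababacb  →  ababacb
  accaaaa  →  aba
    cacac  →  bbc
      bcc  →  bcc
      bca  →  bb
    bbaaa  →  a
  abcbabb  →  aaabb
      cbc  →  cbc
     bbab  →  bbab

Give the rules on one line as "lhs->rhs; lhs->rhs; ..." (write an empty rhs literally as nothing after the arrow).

  | accbc => ac
  | abbbabc
  | ccba => a
  | ababacb

baa->a; bcb->a; ca->b; ccb->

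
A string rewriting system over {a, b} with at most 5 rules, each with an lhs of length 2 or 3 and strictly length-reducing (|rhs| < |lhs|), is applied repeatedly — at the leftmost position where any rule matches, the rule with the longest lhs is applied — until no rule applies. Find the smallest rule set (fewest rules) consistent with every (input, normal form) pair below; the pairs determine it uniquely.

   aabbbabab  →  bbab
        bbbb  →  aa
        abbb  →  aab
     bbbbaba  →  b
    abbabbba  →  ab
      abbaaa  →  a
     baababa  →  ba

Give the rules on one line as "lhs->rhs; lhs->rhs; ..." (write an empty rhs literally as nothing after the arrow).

aaa->a; aba->b; abb->aa; bbb->ab

  | aabbbabab => aaababab => ababab => bbab
  | bbbb => abb => aa
  | abbb => aab
  | bbbbaba => abbaba => aaaba => aba => b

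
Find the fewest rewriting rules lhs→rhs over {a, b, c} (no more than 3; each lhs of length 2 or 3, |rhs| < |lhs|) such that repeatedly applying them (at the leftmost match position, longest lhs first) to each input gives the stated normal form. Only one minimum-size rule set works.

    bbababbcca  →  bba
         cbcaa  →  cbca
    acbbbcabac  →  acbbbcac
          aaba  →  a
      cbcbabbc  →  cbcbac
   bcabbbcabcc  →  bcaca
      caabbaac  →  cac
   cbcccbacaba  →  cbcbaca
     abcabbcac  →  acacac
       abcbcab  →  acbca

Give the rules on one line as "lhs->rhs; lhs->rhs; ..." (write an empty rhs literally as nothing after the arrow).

  | bbababbcca => bbaabbcca => bbabbcca => bbabcca => bbacca => bbaa => bba
  | cbcaa => cbca
  | acbbbcabac => acbbbcaac => acbbbcac
  | aaba => aba => aa => a

aa->a; ab->a; cc->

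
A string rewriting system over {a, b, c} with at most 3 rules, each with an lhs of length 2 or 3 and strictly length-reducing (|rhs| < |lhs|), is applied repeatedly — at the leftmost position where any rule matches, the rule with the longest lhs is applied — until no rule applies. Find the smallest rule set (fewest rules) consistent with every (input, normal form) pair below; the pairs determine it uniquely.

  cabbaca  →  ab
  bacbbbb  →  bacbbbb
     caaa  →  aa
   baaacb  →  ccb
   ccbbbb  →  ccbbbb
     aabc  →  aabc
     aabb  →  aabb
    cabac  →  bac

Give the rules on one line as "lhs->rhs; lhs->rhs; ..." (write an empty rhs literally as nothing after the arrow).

  | cabbaca => bbaca => abca => ab
  | bacbbbb
  | caaa => aa
  | baaacb => ccacb => ccb

baa->cc; bba->ab; ca->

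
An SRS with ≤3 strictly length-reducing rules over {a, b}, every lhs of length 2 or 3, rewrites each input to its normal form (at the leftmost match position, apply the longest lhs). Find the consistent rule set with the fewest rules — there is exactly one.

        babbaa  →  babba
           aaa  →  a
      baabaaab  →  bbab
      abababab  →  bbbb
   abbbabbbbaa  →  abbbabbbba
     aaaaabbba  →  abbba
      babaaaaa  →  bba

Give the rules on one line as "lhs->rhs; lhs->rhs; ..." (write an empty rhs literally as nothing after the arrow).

aa->a; aba->b

  | babbaa => babba
  | aaa => aa => a
  | baabaaab => babaaab => bbaab => bbab
  | abababab => bbabab => bbbb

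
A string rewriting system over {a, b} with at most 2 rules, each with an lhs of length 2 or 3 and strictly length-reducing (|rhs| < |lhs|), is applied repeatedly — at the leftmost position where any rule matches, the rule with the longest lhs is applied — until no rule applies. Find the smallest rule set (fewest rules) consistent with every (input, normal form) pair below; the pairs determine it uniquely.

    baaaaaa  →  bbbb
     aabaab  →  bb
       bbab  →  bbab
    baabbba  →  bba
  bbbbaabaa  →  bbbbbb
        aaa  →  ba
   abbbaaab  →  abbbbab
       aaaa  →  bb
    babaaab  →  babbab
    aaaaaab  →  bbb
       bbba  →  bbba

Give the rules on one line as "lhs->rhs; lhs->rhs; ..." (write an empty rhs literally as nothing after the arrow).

  | baaaaaa => bbaaaa => bbbaa => bbbb
  | aabaab => aaaab => baab => baa => bb
  | bbab
  | baabbba => baabba => baaba => baaa => bba

aa->b; aab->aa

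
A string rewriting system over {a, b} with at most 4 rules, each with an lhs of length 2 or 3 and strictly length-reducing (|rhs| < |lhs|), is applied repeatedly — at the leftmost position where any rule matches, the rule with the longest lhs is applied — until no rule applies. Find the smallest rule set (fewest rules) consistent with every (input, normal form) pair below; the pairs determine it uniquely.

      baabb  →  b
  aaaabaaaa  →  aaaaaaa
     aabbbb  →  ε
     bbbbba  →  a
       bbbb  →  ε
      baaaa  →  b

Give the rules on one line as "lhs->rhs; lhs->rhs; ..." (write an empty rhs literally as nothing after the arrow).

ab->; ba->a; baa->b; bb->

  | baabb => bbb => b
  | aaaabaaaa => aaaaaaa
  | aabbbb => abbb => bb => ε
  | bbbbba => bbba => ba => a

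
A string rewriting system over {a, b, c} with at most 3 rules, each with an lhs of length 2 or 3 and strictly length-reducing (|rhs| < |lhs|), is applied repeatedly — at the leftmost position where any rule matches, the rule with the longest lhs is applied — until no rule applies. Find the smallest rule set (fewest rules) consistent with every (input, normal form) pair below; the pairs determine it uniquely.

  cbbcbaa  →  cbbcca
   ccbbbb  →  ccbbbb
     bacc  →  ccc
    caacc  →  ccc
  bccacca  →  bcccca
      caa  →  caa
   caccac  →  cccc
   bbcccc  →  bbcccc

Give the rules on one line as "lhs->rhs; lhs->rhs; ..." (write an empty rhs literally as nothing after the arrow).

  | cbbcbaa => cbbcca
  | ccbbbb
  | bacc => ccc
  | caacc => cacc => ccc

ac->c; ba->c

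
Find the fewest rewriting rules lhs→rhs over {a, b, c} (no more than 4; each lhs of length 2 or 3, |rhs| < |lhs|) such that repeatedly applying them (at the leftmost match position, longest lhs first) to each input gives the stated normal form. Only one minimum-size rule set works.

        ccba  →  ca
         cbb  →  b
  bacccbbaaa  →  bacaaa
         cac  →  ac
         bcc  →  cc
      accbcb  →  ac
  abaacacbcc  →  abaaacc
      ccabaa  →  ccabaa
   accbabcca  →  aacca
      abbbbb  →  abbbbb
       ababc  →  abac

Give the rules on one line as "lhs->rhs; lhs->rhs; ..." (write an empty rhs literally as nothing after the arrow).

bc->c; cac->ac; cb->

  | ccba => ca
  | cbb => b
  | bacccbbaaa => baccbaaa => bacaaa
  | cac => ac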